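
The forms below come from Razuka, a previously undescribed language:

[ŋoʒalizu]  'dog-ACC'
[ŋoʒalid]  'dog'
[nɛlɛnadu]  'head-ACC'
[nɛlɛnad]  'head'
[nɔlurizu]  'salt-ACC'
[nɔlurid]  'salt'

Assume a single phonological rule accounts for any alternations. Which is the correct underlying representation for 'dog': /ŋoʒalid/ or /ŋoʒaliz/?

/ŋoʒaliz/

'dog' shows [z] ~ [d] at the end of the stem ([ŋoʒalizu] vs [ŋoʒalid]).
But 'head' keeps [d] in both environments ([nɛlɛnadu], [nɛlɛnad]), so there is no rule changing /d/ to [z] before the ACC suffix.
Therefore /z/ is basic and [d] is derived by word-final hardening (voiced fricatives become stops word-finally).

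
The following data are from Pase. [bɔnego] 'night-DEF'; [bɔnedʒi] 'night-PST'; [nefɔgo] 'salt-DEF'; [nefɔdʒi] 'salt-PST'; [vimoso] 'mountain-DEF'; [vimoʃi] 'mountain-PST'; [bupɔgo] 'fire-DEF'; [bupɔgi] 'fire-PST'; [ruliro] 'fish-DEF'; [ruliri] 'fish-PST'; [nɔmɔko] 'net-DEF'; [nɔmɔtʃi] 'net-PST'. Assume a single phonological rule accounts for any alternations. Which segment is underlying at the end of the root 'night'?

/dʒ/

The root 'night' surfaces as [bɔnego] and [bɔnedʒi], with a stem-final [g] ~ [dʒ] alternation.
If /g/ were underlying and a rule turned it into [dʒ] before the PST suffix, 'fire' would also alternate; but it has [g] in both [bupɔgo] and [bupɔgi].
So /dʒ/ is underlying, and a rule of depalatalization — palato-alveolar /tʃ/, /dʒ/ and /ʃ/ become [k], [g] and [s] when no front vowel follows — gives [g].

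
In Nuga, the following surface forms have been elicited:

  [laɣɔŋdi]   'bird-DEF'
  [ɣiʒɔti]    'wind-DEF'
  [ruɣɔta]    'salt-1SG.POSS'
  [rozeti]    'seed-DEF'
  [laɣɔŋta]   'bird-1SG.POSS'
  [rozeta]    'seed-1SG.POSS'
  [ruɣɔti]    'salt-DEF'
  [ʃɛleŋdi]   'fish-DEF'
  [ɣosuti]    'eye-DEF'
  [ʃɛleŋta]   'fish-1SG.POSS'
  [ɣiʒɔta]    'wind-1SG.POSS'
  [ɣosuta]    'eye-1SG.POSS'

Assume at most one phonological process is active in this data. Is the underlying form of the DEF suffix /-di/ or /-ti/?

The DEF morpheme has two allomorphs, [-di] and [-ti].
The 1SG.POSS suffix, which begins with [t], is invariant after every stem; so [t] is not altered by any rule here.
So the underlying form is /-di/, and voiced stops become voiceless after a vowel.

/-di/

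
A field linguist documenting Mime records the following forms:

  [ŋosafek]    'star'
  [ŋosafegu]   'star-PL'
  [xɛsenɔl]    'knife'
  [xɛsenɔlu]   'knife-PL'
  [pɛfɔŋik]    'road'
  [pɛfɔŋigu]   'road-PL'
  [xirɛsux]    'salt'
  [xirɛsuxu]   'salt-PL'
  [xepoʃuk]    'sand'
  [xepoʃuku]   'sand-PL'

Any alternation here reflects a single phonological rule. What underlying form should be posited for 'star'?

'star' shows [k] ~ [g] at the end of the stem ([ŋosafek] vs [ŋosafegu]).
If /k/ were underlying and a rule turned it into [g] before the PL suffix, 'sand' would also alternate; but it has [k] in both [xepoʃuk] and [xepoʃuku].
The underlying segment must be /g/; voiced obstruents become voiceless word-finally, yielding [k] there.

/ŋosafeg/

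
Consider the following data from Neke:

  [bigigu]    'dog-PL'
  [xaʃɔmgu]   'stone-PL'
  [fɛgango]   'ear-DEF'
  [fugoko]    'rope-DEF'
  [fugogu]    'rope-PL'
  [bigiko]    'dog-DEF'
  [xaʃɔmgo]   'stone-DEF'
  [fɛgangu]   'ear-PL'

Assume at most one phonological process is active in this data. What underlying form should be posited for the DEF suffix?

/-ko/

The DEF suffix surfaces as [-go] and [-ko], depending on the final segment of the stem.
By contrast the PL suffix keeps its initial [g] throughout — that segment must be underlying.
So the underlying form is /-ko/, and voiceless stops become voiced after a nasal.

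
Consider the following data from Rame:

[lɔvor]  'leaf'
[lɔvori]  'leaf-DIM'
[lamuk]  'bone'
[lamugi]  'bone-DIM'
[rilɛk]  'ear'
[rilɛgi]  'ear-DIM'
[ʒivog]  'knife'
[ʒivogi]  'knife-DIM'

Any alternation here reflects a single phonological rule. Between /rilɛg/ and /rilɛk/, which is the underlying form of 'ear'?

The root 'ear' surfaces as [rilɛk] and [rilɛgi], with a stem-final [k] ~ [g] alternation.
If /g/ were underlying and a rule turned it into [k] in isolation, 'knife' would also alternate; but it has [g] in both [ʒivog] and [ʒivogi].
Therefore /k/ is basic and [g] is derived by intervocalic voicing (voiceless stops become voiced between vowels).

/rilɛk/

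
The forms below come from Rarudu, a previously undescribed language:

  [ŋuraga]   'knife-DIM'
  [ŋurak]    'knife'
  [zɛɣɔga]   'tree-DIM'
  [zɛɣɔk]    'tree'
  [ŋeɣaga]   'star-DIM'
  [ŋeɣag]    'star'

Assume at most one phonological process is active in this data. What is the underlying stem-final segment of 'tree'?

The stem for 'tree' ends in [g] in [zɛɣɔga] but [k] in [zɛɣɔk].
The stem 'star' ([ŋeɣaga], [ŋeɣag]) shows [g] unchanged in both environments, so [g] cannot be basic with [k] derived in isolation.
Therefore /k/ is basic and [g] is derived by intervocalic voicing (voiceless stops become voiced between vowels).

/k/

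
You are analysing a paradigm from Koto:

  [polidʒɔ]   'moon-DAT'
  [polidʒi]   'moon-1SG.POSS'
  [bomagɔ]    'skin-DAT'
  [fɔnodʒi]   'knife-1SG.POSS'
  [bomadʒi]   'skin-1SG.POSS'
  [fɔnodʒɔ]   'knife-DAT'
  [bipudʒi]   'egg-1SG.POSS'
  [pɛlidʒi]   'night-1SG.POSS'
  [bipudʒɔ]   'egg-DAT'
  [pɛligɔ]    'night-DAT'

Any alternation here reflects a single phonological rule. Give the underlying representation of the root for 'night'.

'night' shows [g] ~ [dʒ] at the end of the stem ([pɛligɔ] vs [pɛlidʒi]).
Compare 'moon', with invariant [dʒ] in [polidʒɔ] and [polidʒi]: an analysis with underlying /dʒ/ and a rule producing [g] before the DAT suffix would wrongly predict alternation here too.
The underlying segment must be /g/; /g/ becomes palato-alveolar [dʒ] before a front vowel, yielding [dʒ] there.
Hence 'night' is /pɛlig/ underlyingly.

/pɛlig/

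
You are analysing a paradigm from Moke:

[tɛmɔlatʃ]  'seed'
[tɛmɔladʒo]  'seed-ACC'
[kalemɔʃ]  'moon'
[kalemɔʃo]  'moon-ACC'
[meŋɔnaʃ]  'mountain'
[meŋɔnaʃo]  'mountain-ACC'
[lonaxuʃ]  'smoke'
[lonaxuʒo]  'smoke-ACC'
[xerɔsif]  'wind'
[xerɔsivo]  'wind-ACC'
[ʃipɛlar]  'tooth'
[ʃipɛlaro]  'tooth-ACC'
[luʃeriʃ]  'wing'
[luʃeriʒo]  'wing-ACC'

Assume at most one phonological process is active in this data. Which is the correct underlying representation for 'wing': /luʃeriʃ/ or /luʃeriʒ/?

/luʃeriʒ/

The root 'wing' surfaces as [luʃeriʃ] and [luʃeriʒo], with a stem-final [ʃ] ~ [ʒ] alternation.
But 'moon' keeps [ʃ] in both environments ([kalemɔʃ], [kalemɔʃo]), so there is no rule changing /ʃ/ to [ʒ] before the ACC suffix.
So /ʒ/ is underlying, and a rule of word-final obstruent devoicing — voiced obstruents become voiceless word-finally — gives [ʃ].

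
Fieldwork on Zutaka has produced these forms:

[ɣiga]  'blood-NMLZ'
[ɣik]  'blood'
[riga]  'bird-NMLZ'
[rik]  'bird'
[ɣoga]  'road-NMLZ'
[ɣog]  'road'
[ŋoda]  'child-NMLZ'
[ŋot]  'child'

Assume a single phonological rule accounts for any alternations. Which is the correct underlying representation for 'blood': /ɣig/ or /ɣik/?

/ɣik/

In [ɣiga] and [ɣik] the final segment of 'blood' alternates: [g] ~ [k].
If /g/ were underlying and a rule turned it into [k] in isolation, 'road' would also alternate; but it has [g] in both [ɣoga] and [ɣog].
The alternation reflects intervocalic voicing: voiceless stops become voiced between vowels. /k/ is underlying.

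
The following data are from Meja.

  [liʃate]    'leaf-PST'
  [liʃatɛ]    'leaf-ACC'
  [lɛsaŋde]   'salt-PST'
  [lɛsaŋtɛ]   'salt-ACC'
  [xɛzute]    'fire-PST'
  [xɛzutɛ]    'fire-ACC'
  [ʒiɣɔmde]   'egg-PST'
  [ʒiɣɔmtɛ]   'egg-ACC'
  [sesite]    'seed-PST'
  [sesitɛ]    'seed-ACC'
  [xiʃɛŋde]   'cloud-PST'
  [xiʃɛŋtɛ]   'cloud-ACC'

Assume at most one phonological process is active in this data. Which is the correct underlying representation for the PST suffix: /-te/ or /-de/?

/-de/

The PST suffix surfaces as [-de] and [-te], depending on the final segment of the stem.
The ACC suffix, which begins with [t], is invariant after every stem; so [t] is not altered by any rule here.
So the underlying form is /-de/, and voiced stops become voiceless after a vowel.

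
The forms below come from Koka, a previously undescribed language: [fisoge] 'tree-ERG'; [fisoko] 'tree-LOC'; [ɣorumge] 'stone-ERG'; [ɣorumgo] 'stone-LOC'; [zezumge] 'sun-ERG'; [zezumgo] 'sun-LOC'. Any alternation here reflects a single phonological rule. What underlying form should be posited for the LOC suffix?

/-ko/

The LOC morpheme has two allomorphs, [-go] and [-ko].
The ERG suffix, which begins with [g], is invariant after every stem; so [g] is not altered by any rule here.
The LOC suffix is therefore /-ko/ underlyingly, with post-nasal voicing: voiceless stops become voiced after a nasal.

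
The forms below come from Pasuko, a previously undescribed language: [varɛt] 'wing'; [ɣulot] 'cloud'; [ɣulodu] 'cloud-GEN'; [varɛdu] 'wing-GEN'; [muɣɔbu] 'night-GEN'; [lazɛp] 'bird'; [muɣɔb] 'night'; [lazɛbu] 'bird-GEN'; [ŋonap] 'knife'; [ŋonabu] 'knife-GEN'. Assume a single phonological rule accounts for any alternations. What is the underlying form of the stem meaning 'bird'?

/lazɛp/

In [lazɛp] and [lazɛbu] the final segment of 'bird' alternates: [p] ~ [b].
But 'night' keeps [b] in both environments ([muɣɔb], [muɣɔbu]), so there is no rule changing /b/ to [p] in isolation.
The underlying segment must be /p/; voiceless stops become voiced between vowels, yielding [b] there.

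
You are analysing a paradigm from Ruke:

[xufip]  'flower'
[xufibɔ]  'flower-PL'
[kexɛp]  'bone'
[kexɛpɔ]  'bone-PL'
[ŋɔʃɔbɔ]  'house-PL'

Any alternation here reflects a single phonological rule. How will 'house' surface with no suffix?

In [xufip] and [xufibɔ] the final segment of 'flower' alternates: [p] ~ [b].
If /p/ were underlying and a rule turned it into [b] before the PL suffix, 'bone' would also alternate; but it has [p] in both [kexɛp] and [kexɛpɔ].
Therefore /b/ is basic and [p] is derived by word-final obstruent devoicing (voiced obstruents become voiceless word-finally).
The one attested form of 'house', [ŋɔʃɔbɔ], shows underlying /ŋɔʃɔb/. Applying the same rule word-finally gives [ŋɔʃɔp].

[ŋɔʃɔp]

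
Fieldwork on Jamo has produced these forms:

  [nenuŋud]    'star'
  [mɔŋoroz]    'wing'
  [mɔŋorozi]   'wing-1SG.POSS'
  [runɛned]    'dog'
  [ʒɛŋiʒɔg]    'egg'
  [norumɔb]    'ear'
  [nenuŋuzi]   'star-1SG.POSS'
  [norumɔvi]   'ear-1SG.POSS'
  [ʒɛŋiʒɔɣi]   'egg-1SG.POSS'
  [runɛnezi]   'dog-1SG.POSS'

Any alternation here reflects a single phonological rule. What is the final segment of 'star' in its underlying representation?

'star' shows [d] ~ [z] at the end of the stem ([nenuŋud] vs [nenuŋuzi]).
Compare 'wing', with invariant [z] in [mɔŋoroz] and [mɔŋorozi]: an analysis with underlying /z/ and a rule producing [d] in isolation would wrongly predict alternation here too.
So /d/ is underlying, and a rule of intervocalic spirantization — voiced stops become fricatives between vowels — gives [z].

/d/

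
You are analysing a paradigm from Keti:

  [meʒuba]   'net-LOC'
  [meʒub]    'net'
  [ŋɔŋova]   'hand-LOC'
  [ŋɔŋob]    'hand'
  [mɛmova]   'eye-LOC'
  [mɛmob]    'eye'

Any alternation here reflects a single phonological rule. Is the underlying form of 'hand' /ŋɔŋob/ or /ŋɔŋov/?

/ŋɔŋov/

'hand' shows [v] ~ [b] at the end of the stem ([ŋɔŋova] vs [ŋɔŋob]).
If /b/ were underlying and a rule turned it into [v] before the LOC suffix, 'net' would also alternate; but it has [b] in both [meʒuba] and [meʒub].
The underlying segment must be /v/; voiced fricatives become stops word-finally, yielding [b] there.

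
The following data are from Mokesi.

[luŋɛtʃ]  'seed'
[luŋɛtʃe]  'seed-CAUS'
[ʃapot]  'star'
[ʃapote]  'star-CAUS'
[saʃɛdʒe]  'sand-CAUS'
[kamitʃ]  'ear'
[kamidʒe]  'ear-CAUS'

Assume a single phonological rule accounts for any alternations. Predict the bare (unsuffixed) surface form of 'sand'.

[saʃɛtʃ]

The stem for 'ear' ends in [tʃ] in [kamitʃ] but [dʒ] in [kamidʒe].
The stem 'seed' ([luŋɛtʃ], [luŋɛtʃe]) shows [tʃ] unchanged in both environments, so [tʃ] cannot be basic with [dʒ] derived before the CAUS suffix.
The underlying segment must be /dʒ/; voiced obstruents become voiceless word-finally, yielding [tʃ] there.
The one attested form of 'sand', [saʃɛdʒe], shows underlying /saʃɛdʒ/. Applying the same rule word-finally gives [saʃɛtʃ].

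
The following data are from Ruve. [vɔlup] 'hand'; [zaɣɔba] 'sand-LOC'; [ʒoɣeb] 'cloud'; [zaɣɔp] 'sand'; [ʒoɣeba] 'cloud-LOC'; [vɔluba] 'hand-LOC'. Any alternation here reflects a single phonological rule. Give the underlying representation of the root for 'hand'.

/vɔlup/

In [vɔlup] and [vɔluba] the final segment of 'hand' alternates: [p] ~ [b].
If /b/ were underlying and a rule turned it into [p] in isolation, 'cloud' would also alternate; but it has [b] in both [ʒoɣeb] and [ʒoɣeba].
So /p/ is underlying, and a rule of intervocalic voicing — voiceless stops become voiced between vowels — gives [b].
So 'hand' = /vɔlup/.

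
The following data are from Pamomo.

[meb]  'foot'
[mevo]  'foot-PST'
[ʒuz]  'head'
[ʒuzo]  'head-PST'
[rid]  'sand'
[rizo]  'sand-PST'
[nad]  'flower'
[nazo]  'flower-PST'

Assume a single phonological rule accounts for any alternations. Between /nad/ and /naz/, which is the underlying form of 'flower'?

The stem for 'flower' ends in [d] in [nad] but [z] in [nazo].
But 'head' keeps [z] in both environments ([ʒuz], [ʒuzo]), so there is no rule changing /z/ to [d] in isolation.
So /d/ is underlying, and a rule of intervocalic spirantization — voiced stops become fricatives between vowels — gives [z].

/nad/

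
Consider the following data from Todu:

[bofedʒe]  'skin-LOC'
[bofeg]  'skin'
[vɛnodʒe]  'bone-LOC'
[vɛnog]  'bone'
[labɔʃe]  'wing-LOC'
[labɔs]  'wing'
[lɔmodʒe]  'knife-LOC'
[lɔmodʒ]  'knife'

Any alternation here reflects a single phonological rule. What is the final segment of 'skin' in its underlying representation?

/g/

The stem for 'skin' ends in [dʒ] in [bofedʒe] but [g] in [bofeg].
If /dʒ/ were underlying and a rule turned it into [g] in isolation, 'knife' would also alternate; but it has [dʒ] in both [lɔmodʒe] and [lɔmodʒ].
The underlying segment must be /g/; /g/ and /s/ become palato-alveolar [dʒ] and [ʃ] before a front vowel, yielding [dʒ] there.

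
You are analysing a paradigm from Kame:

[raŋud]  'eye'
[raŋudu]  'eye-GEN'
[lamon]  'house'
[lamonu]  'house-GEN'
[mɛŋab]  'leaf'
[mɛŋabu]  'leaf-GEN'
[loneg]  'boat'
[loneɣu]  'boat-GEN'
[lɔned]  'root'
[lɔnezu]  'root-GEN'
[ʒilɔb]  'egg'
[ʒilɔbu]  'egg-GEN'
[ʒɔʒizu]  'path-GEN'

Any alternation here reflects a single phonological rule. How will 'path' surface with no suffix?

[ʒɔʒid]

In [lɔned] and [lɔnezu] the final segment of 'root' alternates: [d] ~ [z].
But 'eye' keeps [d] in both environments ([raŋud], [raŋudu]), so there is no rule changing /d/ to [z] before the GEN suffix.
So /z/ is underlying, and a rule of word-final hardening — voiced fricatives become stops word-finally — gives [d].
The one attested form of 'path', [ʒɔʒizu], shows underlying /ʒɔʒiz/. Applying the same rule word-finally gives [ʒɔʒid].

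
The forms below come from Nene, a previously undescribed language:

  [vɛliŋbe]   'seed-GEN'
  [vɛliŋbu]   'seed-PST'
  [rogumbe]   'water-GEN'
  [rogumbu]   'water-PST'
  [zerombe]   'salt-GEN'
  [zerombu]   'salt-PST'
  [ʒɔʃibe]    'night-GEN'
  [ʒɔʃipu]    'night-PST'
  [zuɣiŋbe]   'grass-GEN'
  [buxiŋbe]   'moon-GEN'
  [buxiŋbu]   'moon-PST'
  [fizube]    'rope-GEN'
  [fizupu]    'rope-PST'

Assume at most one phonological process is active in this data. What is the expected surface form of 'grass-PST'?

The PST morpheme has two allomorphs, [-bu] and [-pu].
The GEN suffix, which begins with [b], is invariant after every stem; so [b] is not altered by any rule here.
So the underlying form is /-pu/, and voiceless stops become voiced after a nasal.
After 'grass', which ends in a nasal, the suffix surfaces as [-bu], giving [zuɣiŋbu].

[zuɣiŋbu]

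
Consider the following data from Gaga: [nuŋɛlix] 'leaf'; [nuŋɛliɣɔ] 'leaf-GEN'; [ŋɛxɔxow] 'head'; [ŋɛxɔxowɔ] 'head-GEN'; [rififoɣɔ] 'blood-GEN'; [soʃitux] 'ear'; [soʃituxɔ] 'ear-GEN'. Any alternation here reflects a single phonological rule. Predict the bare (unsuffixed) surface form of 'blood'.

In [nuŋɛlix] and [nuŋɛliɣɔ] the final segment of 'leaf' alternates: [x] ~ [ɣ].
Compare 'ear', with invariant [x] in [soʃitux] and [soʃituxɔ]: an analysis with underlying /x/ and a rule producing [ɣ] before the GEN suffix would wrongly predict alternation here too.
So /ɣ/ is underlying, and a rule of word-final obstruent devoicing — voiced obstruents become voiceless word-finally — gives [x].
The one attested form of 'blood', [rififoɣɔ], shows underlying /rififoɣ/. Applying the same rule word-finally gives [rififox].

[rififox]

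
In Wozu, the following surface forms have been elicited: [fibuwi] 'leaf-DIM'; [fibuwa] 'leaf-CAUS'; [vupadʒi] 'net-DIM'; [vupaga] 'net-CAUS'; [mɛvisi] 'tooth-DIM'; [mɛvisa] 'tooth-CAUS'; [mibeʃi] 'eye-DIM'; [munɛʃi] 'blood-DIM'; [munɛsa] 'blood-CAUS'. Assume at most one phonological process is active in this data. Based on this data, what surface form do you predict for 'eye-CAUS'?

'blood' shows [ʃ] ~ [s] at the end of the stem ([munɛʃi] vs [munɛsa]).
If /s/ were underlying and a rule turned it into [ʃ] before the DIM suffix, 'tooth' would also alternate; but it has [s] in both [mɛvisi] and [mɛvisa].
So /ʃ/ is underlying, and a rule of depalatalization — palato-alveolar /dʒ/ and /ʃ/ become [g] and [s] when no front vowel follows — gives [s].
The one attested form of 'eye', [mibeʃi], shows underlying /mibeʃ/. Applying the same rule when no front vowel follows gives [mibesa].

[mibesa]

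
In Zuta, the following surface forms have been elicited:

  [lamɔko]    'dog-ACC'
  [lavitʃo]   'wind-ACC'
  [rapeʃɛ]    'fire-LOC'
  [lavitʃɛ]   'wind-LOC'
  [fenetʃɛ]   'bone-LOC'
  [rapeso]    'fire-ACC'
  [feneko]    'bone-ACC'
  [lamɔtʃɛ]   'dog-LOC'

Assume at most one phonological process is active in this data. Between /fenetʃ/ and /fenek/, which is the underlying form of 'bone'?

/fenek/

In [fenetʃɛ] and [feneko] the final segment of 'bone' alternates: [tʃ] ~ [k].
Compare 'wind', with invariant [tʃ] in [lavitʃɛ] and [lavitʃo]: an analysis with underlying /tʃ/ and a rule producing [k] before the ACC suffix would wrongly predict alternation here too.
Therefore /k/ is basic and [tʃ] is derived by palatalization before a front vowel (/k/ and /s/ become palato-alveolar [tʃ] and [ʃ] before a front vowel).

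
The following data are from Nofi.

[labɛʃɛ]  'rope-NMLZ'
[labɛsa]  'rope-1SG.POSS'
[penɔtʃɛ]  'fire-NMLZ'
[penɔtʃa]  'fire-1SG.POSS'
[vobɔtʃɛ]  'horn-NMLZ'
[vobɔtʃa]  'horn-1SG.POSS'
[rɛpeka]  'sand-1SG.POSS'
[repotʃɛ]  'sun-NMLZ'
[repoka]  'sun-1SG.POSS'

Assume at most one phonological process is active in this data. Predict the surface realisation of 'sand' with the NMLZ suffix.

[rɛpetʃɛ]

The stem for 'sun' ends in [tʃ] in [repotʃɛ] but [k] in [repoka].
Compare 'horn', with invariant [tʃ] in [vobɔtʃɛ] and [vobɔtʃa]: an analysis with underlying /tʃ/ and a rule producing [k] before the 1SG.POSS suffix would wrongly predict alternation here too.
So /k/ is underlying, and a rule of palatalization before a front vowel — /k/ and /s/ become palato-alveolar [tʃ] and [ʃ] before a front vowel — gives [tʃ].
The one attested form of 'sand', [rɛpeka], shows underlying /rɛpek/. Applying the same rule before a front vowel gives [rɛpetʃɛ].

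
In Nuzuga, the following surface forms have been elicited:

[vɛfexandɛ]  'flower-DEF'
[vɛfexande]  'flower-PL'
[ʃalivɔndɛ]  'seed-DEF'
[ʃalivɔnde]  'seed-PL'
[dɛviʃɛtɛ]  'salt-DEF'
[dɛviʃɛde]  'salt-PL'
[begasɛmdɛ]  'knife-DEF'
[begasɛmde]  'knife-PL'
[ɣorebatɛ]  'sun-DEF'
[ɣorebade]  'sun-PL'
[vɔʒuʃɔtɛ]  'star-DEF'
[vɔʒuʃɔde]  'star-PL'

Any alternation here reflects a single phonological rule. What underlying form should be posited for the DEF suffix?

The DEF morpheme has two allomorphs, [-dɛ] and [-tɛ].
By contrast the PL suffix keeps its initial [d] throughout — that segment must be underlying.
The DEF suffix is therefore /-tɛ/ underlyingly, with post-nasal voicing: voiceless stops become voiced after a nasal.

/-tɛ/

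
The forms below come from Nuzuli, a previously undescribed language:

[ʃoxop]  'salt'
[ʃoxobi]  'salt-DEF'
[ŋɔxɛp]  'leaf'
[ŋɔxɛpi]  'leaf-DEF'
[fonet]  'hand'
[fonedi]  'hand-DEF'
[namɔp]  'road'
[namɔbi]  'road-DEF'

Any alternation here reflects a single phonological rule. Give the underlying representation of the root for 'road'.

In [namɔp] and [namɔbi] the final segment of 'road' alternates: [p] ~ [b].
The stem 'leaf' ([ŋɔxɛp], [ŋɔxɛpi]) shows [p] unchanged in both environments, so [p] cannot be basic with [b] derived before the DEF suffix.
The alternation reflects word-final obstruent devoicing: voiced obstruents become voiceless word-finally. /b/ is underlying.
The underlying form of 'road' is therefore /namɔb/.

/namɔb/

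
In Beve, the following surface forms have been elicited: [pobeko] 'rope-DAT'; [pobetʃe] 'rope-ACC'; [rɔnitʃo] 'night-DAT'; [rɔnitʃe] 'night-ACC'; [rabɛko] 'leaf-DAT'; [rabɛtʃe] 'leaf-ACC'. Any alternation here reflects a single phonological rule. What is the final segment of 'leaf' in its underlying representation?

/k/

The stem for 'leaf' ends in [k] in [rabɛko] but [tʃ] in [rabɛtʃe].
If /tʃ/ were underlying and a rule turned it into [k] before the DAT suffix, 'night' would also alternate; but it has [tʃ] in both [rɔnitʃo] and [rɔnitʃe].
The underlying segment must be /k/; /k/ becomes palato-alveolar [tʃ] before a front vowel, yielding [tʃ] there.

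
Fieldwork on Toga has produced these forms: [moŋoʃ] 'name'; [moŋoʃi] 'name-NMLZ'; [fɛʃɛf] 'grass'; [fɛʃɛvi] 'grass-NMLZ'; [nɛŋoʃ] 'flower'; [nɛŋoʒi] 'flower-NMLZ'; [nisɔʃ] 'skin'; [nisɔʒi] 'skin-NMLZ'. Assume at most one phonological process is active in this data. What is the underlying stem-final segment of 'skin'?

The stem for 'skin' ends in [ʃ] in [nisɔʃ] but [ʒ] in [nisɔʒi].
But 'name' keeps [ʃ] in both environments ([moŋoʃ], [moŋoʃi]), so there is no rule changing /ʃ/ to [ʒ] before the NMLZ suffix.
The alternation reflects word-final obstruent devoicing: voiced obstruents become voiceless word-finally. /ʒ/ is underlying.

/ʒ/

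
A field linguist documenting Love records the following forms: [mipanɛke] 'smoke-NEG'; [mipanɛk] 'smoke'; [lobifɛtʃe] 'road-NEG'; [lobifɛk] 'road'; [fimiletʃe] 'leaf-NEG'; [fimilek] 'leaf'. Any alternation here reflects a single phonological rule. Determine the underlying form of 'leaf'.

/fimiletʃ/

The stem for 'leaf' ends in [tʃ] in [fimiletʃe] but [k] in [fimilek].
Compare 'smoke', with invariant [k] in [mipanɛke] and [mipanɛk]: an analysis with underlying /k/ and a rule producing [tʃ] before the NEG suffix would wrongly predict alternation here too.
The alternation reflects depalatalization: palato-alveolar /tʃ/ becomes [k] when no front vowel follows. /tʃ/ is underlying.
Hence 'leaf' is /fimiletʃ/ underlyingly.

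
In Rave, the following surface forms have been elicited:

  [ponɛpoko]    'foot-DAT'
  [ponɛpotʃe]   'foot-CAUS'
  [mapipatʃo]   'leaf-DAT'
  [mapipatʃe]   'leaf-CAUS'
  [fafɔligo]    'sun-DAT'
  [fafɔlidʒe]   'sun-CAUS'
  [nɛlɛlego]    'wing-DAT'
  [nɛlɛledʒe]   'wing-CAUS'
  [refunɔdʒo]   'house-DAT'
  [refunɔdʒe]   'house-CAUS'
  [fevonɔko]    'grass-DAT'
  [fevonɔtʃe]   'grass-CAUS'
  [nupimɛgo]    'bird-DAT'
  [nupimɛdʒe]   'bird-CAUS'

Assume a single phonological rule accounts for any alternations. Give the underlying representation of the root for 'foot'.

The root 'foot' surfaces as [ponɛpoko] and [ponɛpotʃe], with a stem-final [k] ~ [tʃ] alternation.
The stem 'leaf' ([mapipatʃo], [mapipatʃe]) shows [tʃ] unchanged in both environments, so [tʃ] cannot be basic with [k] derived before the DAT suffix.
So /k/ is underlying, and a rule of palatalization before a front vowel — /k/ and /g/ become palato-alveolar [tʃ] and [dʒ] before a front vowel — gives [tʃ].

/ponɛpok/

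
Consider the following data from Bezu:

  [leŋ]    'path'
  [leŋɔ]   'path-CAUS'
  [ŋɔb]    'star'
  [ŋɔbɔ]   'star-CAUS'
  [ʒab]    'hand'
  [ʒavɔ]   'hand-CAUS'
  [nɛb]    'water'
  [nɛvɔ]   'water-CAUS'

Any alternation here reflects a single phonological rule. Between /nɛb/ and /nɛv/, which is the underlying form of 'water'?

The stem for 'water' ends in [b] in [nɛb] but [v] in [nɛvɔ].
Compare 'star', with invariant [b] in [ŋɔb] and [ŋɔbɔ]: an analysis with underlying /b/ and a rule producing [v] before the CAUS suffix would wrongly predict alternation here too.
So /v/ is underlying, and a rule of word-final hardening — voiced fricatives become stops word-finally — gives [b].

/nɛv/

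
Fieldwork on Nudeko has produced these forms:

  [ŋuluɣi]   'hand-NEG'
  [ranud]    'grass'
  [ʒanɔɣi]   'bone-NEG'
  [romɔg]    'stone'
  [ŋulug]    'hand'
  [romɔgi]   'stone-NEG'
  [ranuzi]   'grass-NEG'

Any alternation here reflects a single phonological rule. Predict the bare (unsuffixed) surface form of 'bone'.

The stem for 'hand' ends in [ɣ] in [ŋuluɣi] but [g] in [ŋulug].
But 'stone' keeps [g] in both environments ([romɔgi], [romɔg]), so there is no rule changing /g/ to [ɣ] before the NEG suffix.
The underlying segment must be /ɣ/; voiced fricatives become stops word-finally, yielding [g] there.
The one attested form of 'bone', [ʒanɔɣi], shows underlying /ʒanɔɣ/. Applying the same rule word-finally gives [ʒanɔg].

[ʒanɔg]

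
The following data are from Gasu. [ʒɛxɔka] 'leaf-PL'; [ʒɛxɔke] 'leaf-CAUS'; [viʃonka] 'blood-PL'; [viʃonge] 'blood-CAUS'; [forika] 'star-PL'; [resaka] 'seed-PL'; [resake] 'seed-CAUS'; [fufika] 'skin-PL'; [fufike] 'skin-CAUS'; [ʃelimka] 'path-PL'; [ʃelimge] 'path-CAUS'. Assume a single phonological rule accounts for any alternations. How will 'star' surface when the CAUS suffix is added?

The CAUS suffix surfaces as [-ge] and [-ke], depending on the final segment of the stem.
By contrast the PL suffix keeps its initial [k] throughout — that segment must be underlying.
The CAUS suffix is therefore /-ge/ underlyingly, with post-vocalic devoicing: voiced stops become voiceless after a vowel.
After 'star', which ends in a vowel, the suffix surfaces as [-ke], giving [forike].

[forike]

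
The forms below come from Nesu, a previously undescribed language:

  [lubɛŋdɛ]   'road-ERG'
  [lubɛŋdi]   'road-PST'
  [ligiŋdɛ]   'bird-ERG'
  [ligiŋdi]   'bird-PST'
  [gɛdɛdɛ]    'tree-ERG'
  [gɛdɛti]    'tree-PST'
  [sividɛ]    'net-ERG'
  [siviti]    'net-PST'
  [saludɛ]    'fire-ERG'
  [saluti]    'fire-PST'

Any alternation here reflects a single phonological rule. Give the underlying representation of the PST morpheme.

The PST morpheme has two allomorphs, [-di] and [-ti].
By contrast the ERG suffix keeps its initial [d] throughout — that segment must be underlying.
So the underlying form is /-ti/, and voiceless stops become voiced after a nasal.

/-ti/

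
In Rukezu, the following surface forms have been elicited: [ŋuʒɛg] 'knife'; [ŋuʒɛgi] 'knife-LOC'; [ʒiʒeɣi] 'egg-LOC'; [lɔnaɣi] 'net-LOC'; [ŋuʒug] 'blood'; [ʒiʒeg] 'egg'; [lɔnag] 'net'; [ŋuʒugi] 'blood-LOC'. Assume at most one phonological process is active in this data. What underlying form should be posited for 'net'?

/lɔnaɣ/

In [lɔnaɣi] and [lɔnag] the final segment of 'net' alternates: [ɣ] ~ [g].
If /g/ were underlying and a rule turned it into [ɣ] before the LOC suffix, 'blood' would also alternate; but it has [g] in both [ŋuʒugi] and [ŋuʒug].
So /ɣ/ is underlying, and a rule of word-final hardening — voiced fricatives become stops word-finally — gives [g].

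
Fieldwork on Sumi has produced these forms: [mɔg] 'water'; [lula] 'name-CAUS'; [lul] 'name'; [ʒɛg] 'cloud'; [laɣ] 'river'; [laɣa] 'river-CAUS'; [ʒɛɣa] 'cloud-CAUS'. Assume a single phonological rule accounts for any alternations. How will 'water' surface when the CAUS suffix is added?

[mɔɣa]

The root 'cloud' surfaces as [ʒɛg] and [ʒɛɣa], with a stem-final [g] ~ [ɣ] alternation.
The stem 'river' ([laɣ], [laɣa]) shows [ɣ] unchanged in both environments, so [ɣ] cannot be basic with [g] derived in isolation.
So /g/ is underlying, and a rule of intervocalic spirantization — voiced stops become fricatives between vowels — gives [ɣ].
From [mɔg] the stem 'water' is /mɔg/; between vowels this yields [mɔɣa].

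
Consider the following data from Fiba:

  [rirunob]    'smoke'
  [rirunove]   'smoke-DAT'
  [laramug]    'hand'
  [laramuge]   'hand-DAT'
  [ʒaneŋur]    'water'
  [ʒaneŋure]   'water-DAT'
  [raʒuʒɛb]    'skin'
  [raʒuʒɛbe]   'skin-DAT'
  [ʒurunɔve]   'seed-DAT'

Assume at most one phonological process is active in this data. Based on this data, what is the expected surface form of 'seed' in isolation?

[ʒurunɔb]

The stem for 'smoke' ends in [b] in [rirunob] but [v] in [rirunove].
Compare 'skin', with invariant [b] in [raʒuʒɛb] and [raʒuʒɛbe]: an analysis with underlying /b/ and a rule producing [v] before the DAT suffix would wrongly predict alternation here too.
The alternation reflects word-final hardening: voiced fricatives become stops word-finally. /v/ is underlying.
From [ʒurunɔve] the stem 'seed' is /ʒurunɔv/; word-finally this yields [ʒurunɔb].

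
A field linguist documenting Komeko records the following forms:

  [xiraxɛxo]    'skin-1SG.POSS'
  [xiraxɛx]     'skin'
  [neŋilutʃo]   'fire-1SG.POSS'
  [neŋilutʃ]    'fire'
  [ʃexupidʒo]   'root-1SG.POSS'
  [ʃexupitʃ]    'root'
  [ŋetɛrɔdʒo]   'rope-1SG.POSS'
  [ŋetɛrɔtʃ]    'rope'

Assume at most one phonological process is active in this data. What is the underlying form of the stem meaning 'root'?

/ʃexupidʒ/

In [ʃexupidʒo] and [ʃexupitʃ] the final segment of 'root' alternates: [dʒ] ~ [tʃ].
But 'fire' keeps [tʃ] in both environments ([neŋilutʃo], [neŋilutʃ]), so there is no rule changing /tʃ/ to [dʒ] before the 1SG.POSS suffix.
The alternation reflects word-final obstruent devoicing: voiced obstruents become voiceless word-finally. /dʒ/ is underlying.
So 'root' = /ʃexupidʒ/.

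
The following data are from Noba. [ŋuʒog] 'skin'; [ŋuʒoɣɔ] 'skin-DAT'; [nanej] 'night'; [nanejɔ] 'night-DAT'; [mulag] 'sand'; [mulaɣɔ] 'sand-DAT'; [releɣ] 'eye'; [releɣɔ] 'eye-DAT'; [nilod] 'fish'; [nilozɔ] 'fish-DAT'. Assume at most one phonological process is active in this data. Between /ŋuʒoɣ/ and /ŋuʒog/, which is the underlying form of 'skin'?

The root 'skin' surfaces as [ŋuʒog] and [ŋuʒoɣɔ], with a stem-final [g] ~ [ɣ] alternation.
If /ɣ/ were underlying and a rule turned it into [g] in isolation, 'eye' would also alternate; but it has [ɣ] in both [releɣ] and [releɣɔ].
Therefore /g/ is basic and [ɣ] is derived by intervocalic spirantization (voiced stops become fricatives between vowels).

/ŋuʒog/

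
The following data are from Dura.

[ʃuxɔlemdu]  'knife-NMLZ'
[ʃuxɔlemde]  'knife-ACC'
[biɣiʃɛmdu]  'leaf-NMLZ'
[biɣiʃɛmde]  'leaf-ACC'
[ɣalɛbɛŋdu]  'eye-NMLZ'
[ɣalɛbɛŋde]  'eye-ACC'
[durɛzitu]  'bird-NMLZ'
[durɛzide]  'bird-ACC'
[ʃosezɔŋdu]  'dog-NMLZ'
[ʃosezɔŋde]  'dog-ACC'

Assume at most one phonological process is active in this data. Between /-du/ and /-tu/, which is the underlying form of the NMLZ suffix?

The NMLZ morpheme has two allomorphs, [-du] and [-tu].
The ACC suffix, which begins with [d], is invariant after every stem; so [d] is not altered by any rule here.
So the underlying form is /-tu/, and voiceless stops become voiced after a nasal.

/-tu/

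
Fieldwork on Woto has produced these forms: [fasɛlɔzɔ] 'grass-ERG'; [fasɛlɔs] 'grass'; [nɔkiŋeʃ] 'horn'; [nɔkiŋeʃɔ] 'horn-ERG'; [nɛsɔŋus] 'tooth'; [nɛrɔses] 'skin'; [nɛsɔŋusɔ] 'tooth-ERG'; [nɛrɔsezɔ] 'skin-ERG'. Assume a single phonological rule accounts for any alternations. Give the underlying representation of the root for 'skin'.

/nɛrɔsez/

The root 'skin' surfaces as [nɛrɔses] and [nɛrɔsezɔ], with a stem-final [s] ~ [z] alternation.
But 'tooth' keeps [s] in both environments ([nɛsɔŋus], [nɛsɔŋusɔ]), so there is no rule changing /s/ to [z] before the ERG suffix.
The alternation reflects word-final obstruent devoicing: voiced obstruents become voiceless word-finally. /z/ is underlying.
Hence 'skin' is /nɛrɔsez/ underlyingly.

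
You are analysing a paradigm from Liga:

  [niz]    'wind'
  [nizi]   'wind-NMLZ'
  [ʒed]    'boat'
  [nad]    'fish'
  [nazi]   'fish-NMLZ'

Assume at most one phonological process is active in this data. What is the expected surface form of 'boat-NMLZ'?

In [nad] and [nazi] the final segment of 'fish' alternates: [d] ~ [z].
But 'wind' keeps [z] in both environments ([niz], [nizi]), so there is no rule changing /z/ to [d] in isolation.
The underlying segment must be /d/; voiced stops become fricatives between vowels, yielding [z] there.
From [ʒed] the stem 'boat' is /ʒed/; between vowels this yields [ʒezi].

[ʒezi]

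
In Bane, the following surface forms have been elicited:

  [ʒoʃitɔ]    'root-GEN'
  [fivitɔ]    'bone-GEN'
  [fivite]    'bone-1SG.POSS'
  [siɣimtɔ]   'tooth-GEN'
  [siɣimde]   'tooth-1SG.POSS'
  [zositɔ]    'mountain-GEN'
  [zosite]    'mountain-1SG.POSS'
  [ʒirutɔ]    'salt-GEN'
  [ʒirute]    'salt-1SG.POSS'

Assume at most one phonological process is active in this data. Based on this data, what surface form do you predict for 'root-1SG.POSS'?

The 1SG.POSS morpheme has two allomorphs, [-de] and [-te].
The GEN suffix, which begins with [t], is invariant after every stem; so [t] is not altered by any rule here.
The 1SG.POSS suffix is therefore /-de/ underlyingly, with post-vocalic devoicing: voiced stops become voiceless after a vowel.
After 'root', which ends in a vowel, the suffix surfaces as [-te], giving [ʒoʃite].

[ʒoʃite]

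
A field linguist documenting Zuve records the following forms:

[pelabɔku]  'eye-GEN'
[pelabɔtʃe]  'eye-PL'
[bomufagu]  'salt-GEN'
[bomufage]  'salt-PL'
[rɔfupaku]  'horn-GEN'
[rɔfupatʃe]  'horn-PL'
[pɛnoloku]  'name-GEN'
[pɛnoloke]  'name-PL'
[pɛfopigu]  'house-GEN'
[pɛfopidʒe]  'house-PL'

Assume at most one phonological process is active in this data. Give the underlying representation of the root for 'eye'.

The root 'eye' surfaces as [pelabɔku] and [pelabɔtʃe], with a stem-final [k] ~ [tʃ] alternation.
Compare 'name', with invariant [k] in [pɛnoloku] and [pɛnoloke]: an analysis with underlying /k/ and a rule producing [tʃ] before the PL suffix would wrongly predict alternation here too.
The alternation reflects depalatalization: palato-alveolar /tʃ/ and /dʒ/ become [k] and [g] when no front vowel follows. /tʃ/ is underlying.

/pelabɔtʃ/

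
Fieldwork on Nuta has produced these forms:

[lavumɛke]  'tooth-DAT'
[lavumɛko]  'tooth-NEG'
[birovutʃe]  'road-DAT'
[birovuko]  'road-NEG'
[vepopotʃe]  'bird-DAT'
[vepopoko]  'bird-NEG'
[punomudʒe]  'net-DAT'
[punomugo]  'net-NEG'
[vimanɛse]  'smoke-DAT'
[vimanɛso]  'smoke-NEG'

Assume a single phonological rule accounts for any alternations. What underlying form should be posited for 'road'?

In [birovutʃe] and [birovuko] the final segment of 'road' alternates: [tʃ] ~ [k].
Compare 'tooth', with invariant [k] in [lavumɛke] and [lavumɛko]: an analysis with underlying /k/ and a rule producing [tʃ] before the DAT suffix would wrongly predict alternation here too.
The underlying segment must be /tʃ/; palato-alveolar /tʃ/ and /dʒ/ become [k] and [g] when no front vowel follows, yielding [k] there.

/birovutʃ/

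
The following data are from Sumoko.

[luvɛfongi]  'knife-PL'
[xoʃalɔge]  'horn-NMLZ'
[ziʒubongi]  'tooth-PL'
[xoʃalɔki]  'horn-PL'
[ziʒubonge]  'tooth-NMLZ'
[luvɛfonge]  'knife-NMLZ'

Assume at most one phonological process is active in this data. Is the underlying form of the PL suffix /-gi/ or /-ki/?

/-ki/

The PL morpheme has two allomorphs, [-gi] and [-ki].
The NMLZ suffix, which begins with [g], is invariant after every stem; so [g] is not altered by any rule here.
The PL suffix is therefore /-ki/ underlyingly, with post-nasal voicing: voiceless stops become voiced after a nasal.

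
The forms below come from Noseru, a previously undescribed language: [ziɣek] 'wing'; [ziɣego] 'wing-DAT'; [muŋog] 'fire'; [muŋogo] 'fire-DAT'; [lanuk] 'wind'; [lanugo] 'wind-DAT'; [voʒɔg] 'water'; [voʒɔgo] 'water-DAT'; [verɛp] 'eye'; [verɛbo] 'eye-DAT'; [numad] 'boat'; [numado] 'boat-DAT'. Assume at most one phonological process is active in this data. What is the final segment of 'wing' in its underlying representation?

/k/

The stem for 'wing' ends in [k] in [ziɣek] but [g] in [ziɣego].
But 'water' keeps [g] in both environments ([voʒɔg], [voʒɔgo]), so there is no rule changing /g/ to [k] in isolation.
Therefore /k/ is basic and [g] is derived by intervocalic voicing (voiceless stops become voiced between vowels).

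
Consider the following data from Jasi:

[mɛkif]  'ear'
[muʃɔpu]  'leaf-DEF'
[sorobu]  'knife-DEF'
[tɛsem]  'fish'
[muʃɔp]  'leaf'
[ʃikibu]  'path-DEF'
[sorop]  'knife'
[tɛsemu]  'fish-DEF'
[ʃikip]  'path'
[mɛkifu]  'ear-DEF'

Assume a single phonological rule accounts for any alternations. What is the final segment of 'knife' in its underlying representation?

/b/

The stem for 'knife' ends in [b] in [sorobu] but [p] in [sorop].
But 'leaf' keeps [p] in both environments ([muʃɔpu], [muʃɔp]), so there is no rule changing /p/ to [b] before the DEF suffix.
The alternation reflects word-final obstruent devoicing: voiced obstruents become voiceless word-finally. /b/ is underlying.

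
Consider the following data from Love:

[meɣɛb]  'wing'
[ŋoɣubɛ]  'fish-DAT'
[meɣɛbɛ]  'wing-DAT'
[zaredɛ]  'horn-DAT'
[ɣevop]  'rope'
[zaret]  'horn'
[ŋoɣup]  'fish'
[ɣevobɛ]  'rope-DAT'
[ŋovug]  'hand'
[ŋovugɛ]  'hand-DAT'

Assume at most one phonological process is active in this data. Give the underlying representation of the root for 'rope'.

The root 'rope' surfaces as [ɣevop] and [ɣevobɛ], with a stem-final [p] ~ [b] alternation.
The stem 'wing' ([meɣɛb], [meɣɛbɛ]) shows [b] unchanged in both environments, so [b] cannot be basic with [p] derived in isolation.
So /p/ is underlying, and a rule of intervocalic voicing — voiceless stops become voiced between vowels — gives [b].

/ɣevop/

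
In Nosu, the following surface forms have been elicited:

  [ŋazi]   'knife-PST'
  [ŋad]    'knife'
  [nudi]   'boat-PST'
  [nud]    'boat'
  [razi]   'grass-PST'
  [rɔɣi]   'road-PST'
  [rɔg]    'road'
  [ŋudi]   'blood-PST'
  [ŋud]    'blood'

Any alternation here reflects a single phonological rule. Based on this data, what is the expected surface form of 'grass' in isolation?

[rad]

'knife' shows [z] ~ [d] at the end of the stem ([ŋazi] vs [ŋad]).
The stem 'blood' ([ŋudi], [ŋud]) shows [d] unchanged in both environments, so [d] cannot be basic with [z] derived before the PST suffix.
The alternation reflects word-final hardening: voiced fricatives become stops word-finally. /z/ is underlying.
From [razi] the stem 'grass' is /raz/; word-finally this yields [rad].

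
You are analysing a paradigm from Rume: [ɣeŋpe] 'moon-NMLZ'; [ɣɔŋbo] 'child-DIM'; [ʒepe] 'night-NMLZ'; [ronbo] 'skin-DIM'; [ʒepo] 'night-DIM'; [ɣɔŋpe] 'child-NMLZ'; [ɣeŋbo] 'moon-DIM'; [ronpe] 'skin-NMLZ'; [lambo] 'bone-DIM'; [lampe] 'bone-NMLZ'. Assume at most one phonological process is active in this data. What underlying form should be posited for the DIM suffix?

/-bo/

The DIM morpheme has two allomorphs, [-bo] and [-po].
The NMLZ suffix, which begins with [p], is invariant after every stem; so [p] is not altered by any rule here.
The DIM suffix is therefore /-bo/ underlyingly, with post-vocalic devoicing: voiced stops become voiceless after a vowel.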